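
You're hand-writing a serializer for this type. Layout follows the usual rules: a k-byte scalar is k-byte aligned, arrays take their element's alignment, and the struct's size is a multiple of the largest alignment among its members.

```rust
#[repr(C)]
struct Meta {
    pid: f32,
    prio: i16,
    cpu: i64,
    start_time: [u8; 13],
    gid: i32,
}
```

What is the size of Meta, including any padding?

40

@0: pid [4B, align 4] → 4
@4: prio [2B, align 2] → 6
+2 pad (align 8)
@8: cpu [8B, align 8] → 16
@16: start_time [13B, align 1] → 29
+3 pad (align 4)
@32: gid [4B, align 4] → 36
+4 tail pad (align 8)
size 40, align 8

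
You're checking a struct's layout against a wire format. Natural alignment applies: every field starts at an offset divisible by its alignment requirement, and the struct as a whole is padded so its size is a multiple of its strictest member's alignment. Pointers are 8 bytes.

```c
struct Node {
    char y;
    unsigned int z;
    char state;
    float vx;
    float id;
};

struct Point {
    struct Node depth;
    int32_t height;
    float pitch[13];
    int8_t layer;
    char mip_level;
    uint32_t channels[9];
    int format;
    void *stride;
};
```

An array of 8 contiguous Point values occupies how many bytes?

Node: @0: y [1B, align 1] → 1; +3 pad (align 4); @4: z [4B, align 4] → 8; @8: state [1B, align 1] → 9; +3 pad (align 4); @12: vx [4B, align 4] → 16; @16: id [4B, align 4] → 20; size 20, align 4
@0: depth [20B, align 4] → 20
@20: height [4B, align 4] → 24
@24: pitch [52B, align 4] → 76
@76: layer [1B, align 1] → 77
@77: mip_level [1B, align 1] → 78
+2 pad (align 4)
@80: channels [36B, align 4] → 116
@116: format [4B, align 4] → 120
@120: stride [8B, align 8] → 128
size 128, align 8
array of 8: 8 × 128 = 1024

1024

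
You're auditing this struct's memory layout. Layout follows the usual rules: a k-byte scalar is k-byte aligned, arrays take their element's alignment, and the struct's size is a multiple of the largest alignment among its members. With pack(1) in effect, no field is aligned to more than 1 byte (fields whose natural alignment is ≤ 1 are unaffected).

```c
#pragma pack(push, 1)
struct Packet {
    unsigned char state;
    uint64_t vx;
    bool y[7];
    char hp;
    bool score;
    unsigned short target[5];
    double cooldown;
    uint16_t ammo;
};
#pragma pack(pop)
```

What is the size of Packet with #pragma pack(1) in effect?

0..1  state  (1B, 1-aligned)
1..9  vx  (8B, 1-aligned)
9..16  y  (7B, 1-aligned)
16..17  hp  (1B, 1-aligned)
17..18  score  (1B, 1-aligned)
18..28  target  (10B, 1-aligned)
28..36  cooldown  (8B, 1-aligned)
36..38  ammo  (2B, 1-aligned)
sizeof = 38, alignof = 1

38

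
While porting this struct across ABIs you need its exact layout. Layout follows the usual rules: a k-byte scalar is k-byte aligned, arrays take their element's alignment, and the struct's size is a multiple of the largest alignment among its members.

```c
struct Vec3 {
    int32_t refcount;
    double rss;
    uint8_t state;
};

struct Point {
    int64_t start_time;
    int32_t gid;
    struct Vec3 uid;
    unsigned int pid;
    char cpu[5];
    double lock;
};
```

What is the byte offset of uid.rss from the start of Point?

Vec3: refcount at 0 (size 4, align 4) → ends 4; pad 4 to align 8 for rss; rss at 8 (size 8, align 8) → ends 16; state at 16 (size 1, align 1) → ends 17; tail pad 7 to reach multiple of 8; total 24 bytes, alignment 8
start_time at 0 (size 8, align 8) → ends 8
gid at 8 (size 4, align 4) → ends 12
pad 4 to align 8 for uid
uid at 16 (size 24, align 8) → ends 40
within Vec3: rss at 8
16 + 8 = 24

24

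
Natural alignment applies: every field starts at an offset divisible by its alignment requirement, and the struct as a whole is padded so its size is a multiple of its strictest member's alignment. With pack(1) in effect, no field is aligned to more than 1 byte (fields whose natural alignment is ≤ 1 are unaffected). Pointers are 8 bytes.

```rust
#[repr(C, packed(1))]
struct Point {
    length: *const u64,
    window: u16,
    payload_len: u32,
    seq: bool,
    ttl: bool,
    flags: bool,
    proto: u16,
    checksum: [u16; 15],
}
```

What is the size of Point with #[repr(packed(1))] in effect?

0..8  length  (8B, 1-aligned)
8..10  window  (2B, 1-aligned)
10..14  payload_len  (4B, 1-aligned)
14..15  seq  (1B, 1-aligned)
15..16  ttl  (1B, 1-aligned)
16..17  flags  (1B, 1-aligned)
17..19  proto  (2B, 1-aligned)
19..49  checksum  (30B, 1-aligned)
sizeof = 49, alignof = 1

49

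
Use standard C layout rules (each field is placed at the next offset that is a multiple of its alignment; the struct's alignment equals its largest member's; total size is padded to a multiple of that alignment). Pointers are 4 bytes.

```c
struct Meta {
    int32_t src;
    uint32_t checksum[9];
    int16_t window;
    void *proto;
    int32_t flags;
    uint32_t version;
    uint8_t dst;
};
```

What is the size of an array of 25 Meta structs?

1500

src at 0 (size 4, align 4) → ends 4
checksum at 4 (size 36, align 4) → ends 40
window at 40 (size 2, align 2) → ends 42
pad 2 to align 4 for proto
proto at 44 (size 4, align 4) → ends 48
flags at 48 (size 4, align 4) → ends 52
version at 52 (size 4, align 4) → ends 56
dst at 56 (size 1, align 1) → ends 57
tail pad 3 to reach multiple of 4
total 60 bytes, alignment 4
array of 25: 25 × 60 = 1500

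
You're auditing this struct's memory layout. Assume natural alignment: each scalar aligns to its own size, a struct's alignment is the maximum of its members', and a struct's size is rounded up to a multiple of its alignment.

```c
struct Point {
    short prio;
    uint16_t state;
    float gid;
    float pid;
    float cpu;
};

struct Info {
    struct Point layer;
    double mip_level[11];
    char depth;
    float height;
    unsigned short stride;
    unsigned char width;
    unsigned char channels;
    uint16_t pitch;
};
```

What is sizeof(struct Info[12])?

1440

Point: @0: prio [2B, align 2] → 2; @2: state [2B, align 2] → 4; @4: gid [4B, align 4] → 8; @8: pid [4B, align 4] → 12; @12: cpu [4B, align 4] → 16; size 16, align 4
@0: layer [16B, align 4] → 16
@16: mip_level [88B, align 8] → 104
@104: depth [1B, align 1] → 105
+3 pad (align 4)
@108: height [4B, align 4] → 112
@112: stride [2B, align 2] → 114
@114: width [1B, align 1] → 115
@115: channels [1B, align 1] → 116
@116: pitch [2B, align 2] → 118
+2 tail pad (align 8)
size 120, align 8
array of 12: 12 × 120 = 1440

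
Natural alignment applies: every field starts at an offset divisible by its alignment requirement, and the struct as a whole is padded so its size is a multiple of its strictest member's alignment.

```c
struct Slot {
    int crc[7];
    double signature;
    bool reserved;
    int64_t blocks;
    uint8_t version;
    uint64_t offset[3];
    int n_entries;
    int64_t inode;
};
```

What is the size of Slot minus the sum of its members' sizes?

@0: crc [28B, align 4] → 28
+4 pad (align 8)
@32: signature [8B, align 8] → 40
@40: reserved [1B, align 1] → 41
+7 pad (align 8)
@48: blocks [8B, align 8] → 56
@56: version [1B, align 1] → 57
+7 pad (align 8)
@64: offset [24B, align 8] → 88
@88: n_entries [4B, align 4] → 92
+4 pad (align 8)
@96: inode [8B, align 8] → 104
size 104, align 8
data bytes 82, size 104 → padding 22

22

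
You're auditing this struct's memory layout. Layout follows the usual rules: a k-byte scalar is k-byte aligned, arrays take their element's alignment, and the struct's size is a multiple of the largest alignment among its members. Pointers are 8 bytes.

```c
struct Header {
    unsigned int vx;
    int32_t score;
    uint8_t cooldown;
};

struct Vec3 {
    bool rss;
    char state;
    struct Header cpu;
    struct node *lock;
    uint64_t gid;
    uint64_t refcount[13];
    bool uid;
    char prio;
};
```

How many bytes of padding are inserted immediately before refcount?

Header: @0: vx [4B, align 4] → 4; @4: score [4B, align 4] → 8; @8: cooldown [1B, align 1] → 9; +3 tail pad (align 4); size 12, align 4
@0: rss [1B, align 1] → 1
@1: state [1B, align 1] → 2
+2 pad (align 4)
@4: cpu [12B, align 4] → 16
@16: lock [8B, align 8] → 24
@24: gid [8B, align 8] → 32
@32: refcount [104B, align 8] → 136

0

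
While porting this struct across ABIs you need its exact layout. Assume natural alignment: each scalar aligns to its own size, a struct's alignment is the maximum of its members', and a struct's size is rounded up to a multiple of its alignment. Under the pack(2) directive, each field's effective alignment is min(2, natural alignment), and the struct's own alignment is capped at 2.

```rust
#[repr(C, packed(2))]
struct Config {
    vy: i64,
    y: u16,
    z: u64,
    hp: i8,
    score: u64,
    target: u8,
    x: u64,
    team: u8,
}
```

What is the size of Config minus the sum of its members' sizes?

0..8  vy  (8B, 2-aligned)
8..10  y  (2B, 2-aligned)
10..18  z  (8B, 2-aligned)
18..19  hp  (1B, 1-aligned)
19..20  -- padding (1B)
20..28  score  (8B, 2-aligned)
28..29  target  (1B, 1-aligned)
29..30  -- padding (1B)
30..38  x  (8B, 2-aligned)
38..39  team  (1B, 1-aligned)
39..40  -- tail padding (1B)
sizeof = 40, alignof = 2
data bytes 37, size 40 → padding 3

3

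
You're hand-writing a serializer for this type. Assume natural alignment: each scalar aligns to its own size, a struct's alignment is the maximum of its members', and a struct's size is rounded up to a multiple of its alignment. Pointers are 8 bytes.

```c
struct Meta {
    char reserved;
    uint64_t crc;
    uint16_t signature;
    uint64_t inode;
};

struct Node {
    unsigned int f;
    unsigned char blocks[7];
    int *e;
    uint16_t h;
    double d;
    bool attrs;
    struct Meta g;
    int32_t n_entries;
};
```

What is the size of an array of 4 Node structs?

352

Meta: reserved at 0 (size 1, align 1) → ends 1; pad 7 to align 8 for crc; crc at 8 (size 8, align 8) → ends 16; signature at 16 (size 2, align 2) → ends 18; pad 6 to align 8 for inode; inode at 24 (size 8, align 8) → ends 32; total 32 bytes, alignment 8
f at 0 (size 4, align 4) → ends 4
blocks at 4 (size 7, align 1) → ends 11
pad 5 to align 8 for e
e at 16 (size 8, align 8) → ends 24
h at 24 (size 2, align 2) → ends 26
pad 6 to align 8 for d
d at 32 (size 8, align 8) → ends 40
attrs at 40 (size 1, align 1) → ends 41
pad 7 to align 8 for g
g at 48 (size 32, align 8) → ends 80
n_entries at 80 (size 4, align 4) → ends 84
tail pad 4 to reach multiple of 8
total 88 bytes, alignment 8
array of 4: 4 × 88 = 352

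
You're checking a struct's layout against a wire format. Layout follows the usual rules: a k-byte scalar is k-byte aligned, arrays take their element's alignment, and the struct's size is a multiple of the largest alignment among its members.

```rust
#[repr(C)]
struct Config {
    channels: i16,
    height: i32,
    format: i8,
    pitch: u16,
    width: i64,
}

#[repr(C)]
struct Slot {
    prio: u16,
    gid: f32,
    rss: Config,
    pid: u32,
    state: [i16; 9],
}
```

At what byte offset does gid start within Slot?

4

Config: 0..2  channels  (2B, 2-aligned); 2..4  -- padding (2B); 4..8  height  (4B, 4-aligned); 8..9  format  (1B, 1-aligned); 9..10  -- padding (1B); 10..12  pitch  (2B, 2-aligned); 12..16  -- padding (4B); 16..24  width  (8B, 8-aligned); sizeof = 24, alignof = 8
0..2  prio  (2B, 2-aligned)
2..4  -- padding (2B)
4..8  gid  (4B, 4-aligned)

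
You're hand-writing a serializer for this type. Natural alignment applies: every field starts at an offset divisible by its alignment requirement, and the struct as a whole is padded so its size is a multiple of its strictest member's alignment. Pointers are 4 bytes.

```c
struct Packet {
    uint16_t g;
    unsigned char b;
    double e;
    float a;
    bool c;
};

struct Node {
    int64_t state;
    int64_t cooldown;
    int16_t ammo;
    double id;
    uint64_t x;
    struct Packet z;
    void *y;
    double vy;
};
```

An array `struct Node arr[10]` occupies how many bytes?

Packet: @0: g [2B, align 2] → 2; @2: b [1B, align 1] → 3; +5 pad (align 8); @8: e [8B, align 8] → 16; @16: a [4B, align 4] → 20; @20: c [1B, align 1] → 21; +3 tail pad (align 8); size 24, align 8
@0: state [8B, align 8] → 8
@8: cooldown [8B, align 8] → 16
@16: ammo [2B, align 2] → 18
+6 pad (align 8)
@24: id [8B, align 8] → 32
@32: x [8B, align 8] → 40
@40: z [24B, align 8] → 64
@64: y [4B, align 4] → 68
+4 pad (align 8)
@72: vy [8B, align 8] → 80
size 80, align 8
array of 10: 10 × 80 = 800

800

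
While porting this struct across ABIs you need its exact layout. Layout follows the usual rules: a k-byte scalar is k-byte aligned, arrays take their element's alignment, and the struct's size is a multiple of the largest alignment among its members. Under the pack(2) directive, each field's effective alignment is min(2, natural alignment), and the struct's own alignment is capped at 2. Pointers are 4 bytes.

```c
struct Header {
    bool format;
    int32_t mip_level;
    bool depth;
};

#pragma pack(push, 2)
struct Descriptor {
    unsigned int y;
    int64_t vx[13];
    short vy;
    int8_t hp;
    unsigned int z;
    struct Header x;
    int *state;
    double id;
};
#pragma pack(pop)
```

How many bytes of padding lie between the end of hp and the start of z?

Header: 0..1  format  (1B, 1-aligned); 1..4  -- padding (3B); 4..8  mip_level  (4B, 4-aligned); 8..9  depth  (1B, 1-aligned); 9..12  -- tail padding (3B); sizeof = 12, alignof = 4
0..4  y  (4B, 2-aligned)
4..108  vx  (104B, 2-aligned)
108..110  vy  (2B, 2-aligned)
110..111  hp  (1B, 1-aligned)
111..112  -- padding (1B)
112..116  z  (4B, 2-aligned)

1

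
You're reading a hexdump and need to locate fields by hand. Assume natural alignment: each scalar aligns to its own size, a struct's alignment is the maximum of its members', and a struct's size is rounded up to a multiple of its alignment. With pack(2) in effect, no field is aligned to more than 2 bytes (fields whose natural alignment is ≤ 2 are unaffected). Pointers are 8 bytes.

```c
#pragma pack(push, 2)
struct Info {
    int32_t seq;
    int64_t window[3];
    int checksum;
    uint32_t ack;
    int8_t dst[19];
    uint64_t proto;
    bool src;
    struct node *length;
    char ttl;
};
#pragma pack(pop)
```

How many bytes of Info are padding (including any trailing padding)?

0..4  seq  (4B, 2-aligned)
4..28  window  (24B, 2-aligned)
28..32  checksum  (4B, 2-aligned)
32..36  ack  (4B, 2-aligned)
36..55  dst  (19B, 1-aligned)
55..56  -- padding (1B)
56..64  proto  (8B, 2-aligned)
64..65  src  (1B, 1-aligned)
65..66  -- padding (1B)
66..74  length  (8B, 2-aligned)
74..75  ttl  (1B, 1-aligned)
75..76  -- tail padding (1B)
sizeof = 76, alignof = 2
data bytes 73, size 76 → padding 3

3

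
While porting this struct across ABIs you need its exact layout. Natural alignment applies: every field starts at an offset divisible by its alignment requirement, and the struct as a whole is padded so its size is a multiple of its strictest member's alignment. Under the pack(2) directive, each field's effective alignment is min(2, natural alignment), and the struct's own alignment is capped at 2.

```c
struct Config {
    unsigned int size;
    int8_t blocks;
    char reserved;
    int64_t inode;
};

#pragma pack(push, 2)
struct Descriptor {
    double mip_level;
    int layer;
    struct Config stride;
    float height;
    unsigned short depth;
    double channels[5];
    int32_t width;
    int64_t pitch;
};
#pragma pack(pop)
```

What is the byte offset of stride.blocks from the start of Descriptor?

Config: 0..4  size  (4B, 4-aligned); 4..5  blocks  (1B, 1-aligned); 5..6  reserved  (1B, 1-aligned); 6..8  -- padding (2B); 8..16  inode  (8B, 8-aligned); sizeof = 16, alignof = 8
0..8  mip_level  (8B, 2-aligned)
8..12  layer  (4B, 2-aligned)
12..28  stride  (16B, 2-aligned)
within Config: blocks at 4
12 + 4 = 16

16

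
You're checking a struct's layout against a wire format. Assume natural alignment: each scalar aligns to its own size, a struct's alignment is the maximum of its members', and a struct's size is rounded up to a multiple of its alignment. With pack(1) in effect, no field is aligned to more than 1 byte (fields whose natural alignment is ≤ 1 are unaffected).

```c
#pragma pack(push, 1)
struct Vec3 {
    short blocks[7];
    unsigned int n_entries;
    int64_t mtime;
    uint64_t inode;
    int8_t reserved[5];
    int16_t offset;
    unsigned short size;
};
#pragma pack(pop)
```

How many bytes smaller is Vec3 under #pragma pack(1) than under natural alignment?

13

natural layout:
  blocks at 0 (size 14, align 2) → ends 14
  pad 2 to align 4 for n_entries
  n_entries at 16 (size 4, align 4) → ends 20
  pad 4 to align 8 for mtime
  mtime at 24 (size 8, align 8) → ends 32
  inode at 32 (size 8, align 8) → ends 40
  reserved at 40 (size 5, align 1) → ends 45
  pad 1 to align 2 for offset
  offset at 46 (size 2, align 2) → ends 48
  size at 48 (size 2, align 2) → ends 50
  tail pad 6 to reach multiple of 8
  total 56 bytes, alignment 8
packed(1) layout:
  blocks at 0 (size 14, align 1) → ends 14
  n_entries at 14 (size 4, align 1) → ends 18
  mtime at 18 (size 8, align 1) → ends 26
  inode at 26 (size 8, align 1) → ends 34
  reserved at 34 (size 5, align 1) → ends 39
  offset at 39 (size 2, align 1) → ends 41
  size at 41 (size 2, align 1) → ends 43
  total 43 bytes, alignment 1
56 − 43 = 13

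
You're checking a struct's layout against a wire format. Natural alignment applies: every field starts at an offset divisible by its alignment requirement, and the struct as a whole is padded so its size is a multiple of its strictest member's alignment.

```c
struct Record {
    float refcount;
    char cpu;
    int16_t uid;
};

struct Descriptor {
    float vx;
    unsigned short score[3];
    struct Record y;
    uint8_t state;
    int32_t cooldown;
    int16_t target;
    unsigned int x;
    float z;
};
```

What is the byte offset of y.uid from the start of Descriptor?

18

Record: 0..4  refcount  (4B, 4-aligned); 4..5  cpu  (1B, 1-aligned); 5..6  -- padding (1B); 6..8  uid  (2B, 2-aligned); sizeof = 8, alignof = 4
0..4  vx  (4B, 4-aligned)
4..10  score  (6B, 2-aligned)
10..12  -- padding (2B)
12..20  y  (8B, 4-aligned)
within Record: uid at 6
12 + 6 = 18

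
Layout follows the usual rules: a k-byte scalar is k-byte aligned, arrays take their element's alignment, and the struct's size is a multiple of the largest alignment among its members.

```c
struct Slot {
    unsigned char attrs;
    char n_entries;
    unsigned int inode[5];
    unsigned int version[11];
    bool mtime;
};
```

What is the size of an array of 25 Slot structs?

0..1  attrs  (1B, 1-aligned)
1..2  n_entries  (1B, 1-aligned)
2..4  -- padding (2B)
4..24  inode  (20B, 4-aligned)
24..68  version  (44B, 4-aligned)
68..69  mtime  (1B, 1-aligned)
69..72  -- tail padding (3B)
sizeof = 72, alignof = 4
array of 25: 25 × 72 = 1800

1800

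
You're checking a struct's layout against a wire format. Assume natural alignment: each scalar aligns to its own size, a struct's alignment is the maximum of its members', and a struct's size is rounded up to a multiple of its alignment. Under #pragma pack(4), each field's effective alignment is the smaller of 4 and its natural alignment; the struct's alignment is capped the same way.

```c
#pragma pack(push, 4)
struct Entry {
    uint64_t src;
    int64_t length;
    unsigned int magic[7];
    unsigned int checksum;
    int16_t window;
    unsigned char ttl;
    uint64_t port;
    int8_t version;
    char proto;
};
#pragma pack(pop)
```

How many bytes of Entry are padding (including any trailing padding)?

3

0..8  src  (8B, 4-aligned)
8..16  length  (8B, 4-aligned)
16..44  magic  (28B, 4-aligned)
44..48  checksum  (4B, 4-aligned)
48..50  window  (2B, 2-aligned)
50..51  ttl  (1B, 1-aligned)
51..52  -- padding (1B)
52..60  port  (8B, 4-aligned)
60..61  version  (1B, 1-aligned)
61..62  proto  (1B, 1-aligned)
62..64  -- tail padding (2B)
sizeof = 64, alignof = 4
data bytes 61, size 64 → padding 3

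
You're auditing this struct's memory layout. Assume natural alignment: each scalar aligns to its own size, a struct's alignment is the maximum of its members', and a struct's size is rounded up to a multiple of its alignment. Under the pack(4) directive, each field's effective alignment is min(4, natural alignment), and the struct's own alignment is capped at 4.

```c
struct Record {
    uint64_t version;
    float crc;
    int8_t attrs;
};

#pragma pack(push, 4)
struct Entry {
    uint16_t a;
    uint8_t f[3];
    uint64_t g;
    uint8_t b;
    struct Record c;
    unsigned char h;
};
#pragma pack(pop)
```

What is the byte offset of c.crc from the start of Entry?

28

Record: 0..8  version  (8B, 8-aligned); 8..12  crc  (4B, 4-aligned); 12..13  attrs  (1B, 1-aligned); 13..16  -- tail padding (3B); sizeof = 16, alignof = 8
0..2  a  (2B, 2-aligned)
2..5  f  (3B, 1-aligned)
5..8  -- padding (3B)
8..16  g  (8B, 4-aligned)
16..17  b  (1B, 1-aligned)
17..20  -- padding (3B)
20..36  c  (16B, 4-aligned)
within Record: crc at 8
20 + 8 = 28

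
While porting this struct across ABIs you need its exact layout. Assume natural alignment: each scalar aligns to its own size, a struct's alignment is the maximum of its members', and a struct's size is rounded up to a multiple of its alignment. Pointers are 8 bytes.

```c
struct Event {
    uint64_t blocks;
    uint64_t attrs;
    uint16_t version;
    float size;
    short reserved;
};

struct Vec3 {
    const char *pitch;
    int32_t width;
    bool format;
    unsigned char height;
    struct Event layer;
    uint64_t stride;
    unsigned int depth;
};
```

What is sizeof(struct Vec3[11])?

704

Event: @0: blocks [8B, align 8] → 8; @8: attrs [8B, align 8] → 16; @16: version [2B, align 2] → 18; +2 pad (align 4); @20: size [4B, align 4] → 24; @24: reserved [2B, align 2] → 26; +6 tail pad (align 8); size 32, align 8
@0: pitch [8B, align 8] → 8
@8: width [4B, align 4] → 12
@12: format [1B, align 1] → 13
@13: height [1B, align 1] → 14
+2 pad (align 8)
@16: layer [32B, align 8] → 48
@48: stride [8B, align 8] → 56
@56: depth [4B, align 4] → 60
+4 tail pad (align 8)
size 64, align 8
array of 11: 11 × 64 = 704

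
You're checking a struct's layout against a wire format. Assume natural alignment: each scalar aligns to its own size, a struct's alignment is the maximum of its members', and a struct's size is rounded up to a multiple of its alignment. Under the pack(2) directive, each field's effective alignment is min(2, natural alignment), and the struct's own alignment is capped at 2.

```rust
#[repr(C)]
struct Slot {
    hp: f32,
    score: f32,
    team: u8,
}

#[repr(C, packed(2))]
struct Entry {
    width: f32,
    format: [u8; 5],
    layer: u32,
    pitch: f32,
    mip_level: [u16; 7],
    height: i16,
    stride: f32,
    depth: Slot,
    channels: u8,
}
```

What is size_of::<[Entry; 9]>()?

468

Slot: 0..4  hp  (4B, 4-aligned); 4..8  score  (4B, 4-aligned); 8..9  team  (1B, 1-aligned); 9..12  -- tail padding (3B); sizeof = 12, alignof = 4
0..4  width  (4B, 2-aligned)
4..9  format  (5B, 1-aligned)
9..10  -- padding (1B)
10..14  layer  (4B, 2-aligned)
14..18  pitch  (4B, 2-aligned)
18..32  mip_level  (14B, 2-aligned)
32..34  height  (2B, 2-aligned)
34..38  stride  (4B, 2-aligned)
38..50  depth  (12B, 2-aligned)
50..51  channels  (1B, 1-aligned)
51..52  -- tail padding (1B)
sizeof = 52, alignof = 2
array of 9: 9 × 52 = 468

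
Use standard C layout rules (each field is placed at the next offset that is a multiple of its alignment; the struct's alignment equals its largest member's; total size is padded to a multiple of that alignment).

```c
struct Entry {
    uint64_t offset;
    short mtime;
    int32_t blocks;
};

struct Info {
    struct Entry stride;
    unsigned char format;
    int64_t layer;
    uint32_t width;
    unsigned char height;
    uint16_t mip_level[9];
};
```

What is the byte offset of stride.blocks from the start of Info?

Entry: 0..8  offset  (8B, 8-aligned); 8..10  mtime  (2B, 2-aligned); 10..12  -- padding (2B); 12..16  blocks  (4B, 4-aligned); sizeof = 16, alignof = 8
0..16  stride  (16B, 8-aligned)
within Entry: blocks at 12
0 + 12 = 12

12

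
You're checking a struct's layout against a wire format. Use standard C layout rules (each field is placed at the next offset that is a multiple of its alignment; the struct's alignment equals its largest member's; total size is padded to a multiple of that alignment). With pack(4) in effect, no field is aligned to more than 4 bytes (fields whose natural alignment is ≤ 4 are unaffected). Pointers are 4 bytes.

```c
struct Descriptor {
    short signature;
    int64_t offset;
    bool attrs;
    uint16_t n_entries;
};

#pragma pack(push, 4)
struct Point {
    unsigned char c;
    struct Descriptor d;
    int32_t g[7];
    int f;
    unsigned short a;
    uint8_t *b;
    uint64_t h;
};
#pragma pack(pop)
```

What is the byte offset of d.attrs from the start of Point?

20

Descriptor: 0..2  signature  (2B, 2-aligned); 2..8  -- padding (6B); 8..16  offset  (8B, 8-aligned); 16..17  attrs  (1B, 1-aligned); 17..18  -- padding (1B); 18..20  n_entries  (2B, 2-aligned); 20..24  -- tail padding (4B); sizeof = 24, alignof = 8
0..1  c  (1B, 1-aligned)
1..4  -- padding (3B)
4..28  d  (24B, 4-aligned)
within Descriptor: attrs at 16
4 + 16 = 20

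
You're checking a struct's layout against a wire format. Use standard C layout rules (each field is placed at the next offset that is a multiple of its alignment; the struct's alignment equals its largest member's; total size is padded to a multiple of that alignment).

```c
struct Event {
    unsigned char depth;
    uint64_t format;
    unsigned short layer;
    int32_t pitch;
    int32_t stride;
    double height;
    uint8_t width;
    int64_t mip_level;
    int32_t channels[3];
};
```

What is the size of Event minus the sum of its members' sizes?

24

@0: depth [1B, align 1] → 1
+7 pad (align 8)
@8: format [8B, align 8] → 16
@16: layer [2B, align 2] → 18
+2 pad (align 4)
@20: pitch [4B, align 4] → 24
@24: stride [4B, align 4] → 28
+4 pad (align 8)
@32: height [8B, align 8] → 40
@40: width [1B, align 1] → 41
+7 pad (align 8)
@48: mip_level [8B, align 8] → 56
@56: channels [12B, align 4] → 68
+4 tail pad (align 8)
size 72, align 8
data bytes 48, size 72 → padding 24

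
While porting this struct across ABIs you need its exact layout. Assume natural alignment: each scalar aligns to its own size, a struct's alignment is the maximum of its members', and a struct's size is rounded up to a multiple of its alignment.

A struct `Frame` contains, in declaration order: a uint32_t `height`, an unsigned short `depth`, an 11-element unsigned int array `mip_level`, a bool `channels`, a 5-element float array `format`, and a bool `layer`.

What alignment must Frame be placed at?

4

member alignments: height=4, depth=2, mip_level=4, channels=1, format=4, layer=1
max = 4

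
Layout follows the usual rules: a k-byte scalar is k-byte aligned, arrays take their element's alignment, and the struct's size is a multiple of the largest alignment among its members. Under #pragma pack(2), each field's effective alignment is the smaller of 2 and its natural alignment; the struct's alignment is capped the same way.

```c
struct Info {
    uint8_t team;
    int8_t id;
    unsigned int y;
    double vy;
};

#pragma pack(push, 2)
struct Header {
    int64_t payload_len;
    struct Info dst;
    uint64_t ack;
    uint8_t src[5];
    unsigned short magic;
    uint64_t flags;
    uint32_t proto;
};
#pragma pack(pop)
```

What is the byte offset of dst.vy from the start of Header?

Info: team at 0 (size 1, align 1) → ends 1; id at 1 (size 1, align 1) → ends 2; pad 2 to align 4 for y; y at 4 (size 4, align 4) → ends 8; vy at 8 (size 8, align 8) → ends 16; total 16 bytes, alignment 8
payload_len at 0 (size 8, align 2) → ends 8
dst at 8 (size 16, align 2) → ends 24
within Info: vy at 8
8 + 8 = 16

16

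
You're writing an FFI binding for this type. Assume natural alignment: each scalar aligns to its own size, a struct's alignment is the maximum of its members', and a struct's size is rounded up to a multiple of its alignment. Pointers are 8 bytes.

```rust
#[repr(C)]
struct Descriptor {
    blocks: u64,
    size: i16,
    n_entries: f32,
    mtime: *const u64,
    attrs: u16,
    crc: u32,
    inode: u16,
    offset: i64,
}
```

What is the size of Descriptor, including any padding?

48

blocks at 0 (size 8, align 8) → ends 8
size at 8 (size 2, align 2) → ends 10
pad 2 to align 4 for n_entries
n_entries at 12 (size 4, align 4) → ends 16
mtime at 16 (size 8, align 8) → ends 24
attrs at 24 (size 2, align 2) → ends 26
pad 2 to align 4 for crc
crc at 28 (size 4, align 4) → ends 32
inode at 32 (size 2, align 2) → ends 34
pad 6 to align 8 for offset
offset at 40 (size 8, align 8) → ends 48
total 48 bytes, alignment 8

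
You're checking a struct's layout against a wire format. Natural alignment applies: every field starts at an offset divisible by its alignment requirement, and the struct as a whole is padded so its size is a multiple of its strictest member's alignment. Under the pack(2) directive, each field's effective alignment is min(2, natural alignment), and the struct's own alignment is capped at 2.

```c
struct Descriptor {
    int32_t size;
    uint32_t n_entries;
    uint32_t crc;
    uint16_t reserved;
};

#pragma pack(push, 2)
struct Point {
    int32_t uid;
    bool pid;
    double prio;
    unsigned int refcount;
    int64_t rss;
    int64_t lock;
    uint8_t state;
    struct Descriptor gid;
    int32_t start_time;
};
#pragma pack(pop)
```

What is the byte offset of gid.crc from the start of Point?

44

Descriptor: @0: size [4B, align 4] → 4; @4: n_entries [4B, align 4] → 8; @8: crc [4B, align 4] → 12; @12: reserved [2B, align 2] → 14; +2 tail pad (align 4); size 16, align 4
@0: uid [4B, align 2] → 4
@4: pid [1B, align 1] → 5
+1 pad (align 2)
@6: prio [8B, align 2] → 14
@14: refcount [4B, align 2] → 18
@18: rss [8B, align 2] → 26
@26: lock [8B, align 2] → 34
@34: state [1B, align 1] → 35
+1 pad (align 2)
@36: gid [16B, align 2] → 52
within Descriptor: crc at 8
36 + 8 = 44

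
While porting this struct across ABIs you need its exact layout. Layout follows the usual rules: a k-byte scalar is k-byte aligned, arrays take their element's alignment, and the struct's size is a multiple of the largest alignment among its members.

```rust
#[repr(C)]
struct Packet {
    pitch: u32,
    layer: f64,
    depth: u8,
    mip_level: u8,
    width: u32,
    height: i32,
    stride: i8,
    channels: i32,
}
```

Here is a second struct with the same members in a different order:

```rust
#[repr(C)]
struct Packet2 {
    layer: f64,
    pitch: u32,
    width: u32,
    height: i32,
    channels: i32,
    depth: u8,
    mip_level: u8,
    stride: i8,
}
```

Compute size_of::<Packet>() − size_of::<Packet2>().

8

0..4  pitch  (4B, 4-aligned)
4..8  -- padding (4B)
8..16  layer  (8B, 8-aligned)
16..17  depth  (1B, 1-aligned)
17..18  mip_level  (1B, 1-aligned)
18..20  -- padding (2B)
20..24  width  (4B, 4-aligned)
24..28  height  (4B, 4-aligned)
28..29  stride  (1B, 1-aligned)
29..32  -- padding (3B)
32..36  channels  (4B, 4-aligned)
36..40  -- tail padding (4B)
sizeof = 40, alignof = 8
— Packet2 —
0..8  layer  (8B, 8-aligned)
8..12  pitch  (4B, 4-aligned)
12..16  width  (4B, 4-aligned)
16..20  height  (4B, 4-aligned)
20..24  channels  (4B, 4-aligned)
24..25  depth  (1B, 1-aligned)
25..26  mip_level  (1B, 1-aligned)
26..27  stride  (1B, 1-aligned)
27..32  -- tail padding (5B)
sizeof = 32, alignof = 8
40 − 32 = 8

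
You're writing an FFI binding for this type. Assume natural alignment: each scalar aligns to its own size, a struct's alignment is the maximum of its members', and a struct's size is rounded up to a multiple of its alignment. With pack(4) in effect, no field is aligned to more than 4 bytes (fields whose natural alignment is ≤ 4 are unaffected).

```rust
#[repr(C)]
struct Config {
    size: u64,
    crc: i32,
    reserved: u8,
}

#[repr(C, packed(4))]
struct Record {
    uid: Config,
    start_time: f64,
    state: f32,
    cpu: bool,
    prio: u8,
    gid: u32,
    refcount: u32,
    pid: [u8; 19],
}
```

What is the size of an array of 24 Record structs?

Config: 0..8  size  (8B, 8-aligned); 8..12  crc  (4B, 4-aligned); 12..13  reserved  (1B, 1-aligned); 13..16  -- tail padding (3B); sizeof = 16, alignof = 8
0..16  uid  (16B, 4-aligned)
16..24  start_time  (8B, 4-aligned)
24..28  state  (4B, 4-aligned)
28..29  cpu  (1B, 1-aligned)
29..30  prio  (1B, 1-aligned)
30..32  -- padding (2B)
32..36  gid  (4B, 4-aligned)
36..40  refcount  (4B, 4-aligned)
40..59  pid  (19B, 1-aligned)
59..60  -- tail padding (1B)
sizeof = 60, alignof = 4
array of 24: 24 × 60 = 1440

1440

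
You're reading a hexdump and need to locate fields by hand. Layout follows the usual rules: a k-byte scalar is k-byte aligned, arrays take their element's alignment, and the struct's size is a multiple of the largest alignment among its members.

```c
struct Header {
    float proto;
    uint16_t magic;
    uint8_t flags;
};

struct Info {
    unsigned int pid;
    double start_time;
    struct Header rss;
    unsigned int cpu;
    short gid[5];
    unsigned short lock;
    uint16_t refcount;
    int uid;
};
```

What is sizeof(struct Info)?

48 bytes

Header: proto at 0 (size 4, align 4) → ends 4; magic at 4 (size 2, align 2) → ends 6; flags at 6 (size 1, align 1) → ends 7; tail pad 1 to reach multiple of 4; total 8 bytes, alignment 4
pid at 0 (size 4, align 4) → ends 4
pad 4 to align 8 for start_time
start_time at 8 (size 8, align 8) → ends 16
rss at 16 (size 8, align 4) → ends 24
cpu at 24 (size 4, align 4) → ends 28
gid at 28 (size 10, align 2) → ends 38
lock at 38 (size 2, align 2) → ends 40
refcount at 40 (size 2, align 2) → ends 42
pad 2 to align 4 for uid
uid at 44 (size 4, align 4) → ends 48
total 48 bytes, alignment 8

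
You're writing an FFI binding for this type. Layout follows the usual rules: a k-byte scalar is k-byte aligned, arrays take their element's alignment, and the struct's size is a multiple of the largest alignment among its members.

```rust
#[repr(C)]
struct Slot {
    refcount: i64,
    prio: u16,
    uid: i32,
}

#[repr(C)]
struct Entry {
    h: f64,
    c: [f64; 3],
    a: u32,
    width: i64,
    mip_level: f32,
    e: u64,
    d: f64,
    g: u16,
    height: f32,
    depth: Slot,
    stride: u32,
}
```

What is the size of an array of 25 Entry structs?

2600

Slot: refcount at 0 (size 8, align 8) → ends 8; prio at 8 (size 2, align 2) → ends 10; pad 2 to align 4 for uid; uid at 12 (size 4, align 4) → ends 16; total 16 bytes, alignment 8
h at 0 (size 8, align 8) → ends 8
c at 8 (size 24, align 8) → ends 32
a at 32 (size 4, align 4) → ends 36
pad 4 to align 8 for width
width at 40 (size 8, align 8) → ends 48
mip_level at 48 (size 4, align 4) → ends 52
pad 4 to align 8 for e
e at 56 (size 8, align 8) → ends 64
d at 64 (size 8, align 8) → ends 72
g at 72 (size 2, align 2) → ends 74
pad 2 to align 4 for height
height at 76 (size 4, align 4) → ends 80
depth at 80 (size 16, align 8) → ends 96
stride at 96 (size 4, align 4) → ends 100
tail pad 4 to reach multiple of 8
total 104 bytes, alignment 8
array of 25: 25 × 104 = 2600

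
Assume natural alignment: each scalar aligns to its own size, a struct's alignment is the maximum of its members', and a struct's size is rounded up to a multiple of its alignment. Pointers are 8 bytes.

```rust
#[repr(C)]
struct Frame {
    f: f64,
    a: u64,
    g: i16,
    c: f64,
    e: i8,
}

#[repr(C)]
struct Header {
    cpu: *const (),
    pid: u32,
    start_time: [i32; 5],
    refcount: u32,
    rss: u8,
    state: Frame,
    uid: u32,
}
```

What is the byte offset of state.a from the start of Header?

Frame: @0: f [8B, align 8] → 8; @8: a [8B, align 8] → 16; @16: g [2B, align 2] → 18; +6 pad (align 8); @24: c [8B, align 8] → 32; @32: e [1B, align 1] → 33; +7 tail pad (align 8); size 40, align 8
@0: cpu [8B, align 8] → 8
@8: pid [4B, align 4] → 12
@12: start_time [20B, align 4] → 32
@32: refcount [4B, align 4] → 36
@36: rss [1B, align 1] → 37
+3 pad (align 8)
@40: state [40B, align 8] → 80
within Frame: a at 8
40 + 8 = 48

48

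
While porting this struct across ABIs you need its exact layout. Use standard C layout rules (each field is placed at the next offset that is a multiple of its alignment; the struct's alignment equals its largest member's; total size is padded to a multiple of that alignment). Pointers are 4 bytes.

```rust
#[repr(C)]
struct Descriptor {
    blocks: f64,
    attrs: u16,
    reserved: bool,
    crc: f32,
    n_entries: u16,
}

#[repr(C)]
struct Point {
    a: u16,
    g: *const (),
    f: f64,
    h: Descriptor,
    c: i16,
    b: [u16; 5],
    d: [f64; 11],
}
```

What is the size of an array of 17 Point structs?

Descriptor: blocks at 0 (size 8, align 8) → ends 8; attrs at 8 (size 2, align 2) → ends 10; reserved at 10 (size 1, align 1) → ends 11; pad 1 to align 4 for crc; crc at 12 (size 4, align 4) → ends 16; n_entries at 16 (size 2, align 2) → ends 18; tail pad 6 to reach multiple of 8; total 24 bytes, alignment 8
a at 0 (size 2, align 2) → ends 2
pad 2 to align 4 for g
g at 4 (size 4, align 4) → ends 8
f at 8 (size 8, align 8) → ends 16
h at 16 (size 24, align 8) → ends 40
c at 40 (size 2, align 2) → ends 42
b at 42 (size 10, align 2) → ends 52
pad 4 to align 8 for d
d at 56 (size 88, align 8) → ends 144
total 144 bytes, alignment 8
array of 17: 17 × 144 = 2448

2448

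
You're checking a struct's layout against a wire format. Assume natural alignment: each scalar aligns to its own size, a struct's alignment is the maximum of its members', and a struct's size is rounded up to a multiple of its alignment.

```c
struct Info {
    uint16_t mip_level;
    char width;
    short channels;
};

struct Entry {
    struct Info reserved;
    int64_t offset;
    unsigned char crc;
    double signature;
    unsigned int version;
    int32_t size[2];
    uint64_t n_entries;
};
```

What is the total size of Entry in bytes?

Info: 0..2  mip_level  (2B, 2-aligned); 2..3  width  (1B, 1-aligned); 3..4  -- padding (1B); 4..6  channels  (2B, 2-aligned); sizeof = 6, alignof = 2
0..6  reserved  (6B, 2-aligned)
6..8  -- padding (2B)
8..16  offset  (8B, 8-aligned)
16..17  crc  (1B, 1-aligned)
17..24  -- padding (7B)
24..32  signature  (8B, 8-aligned)
32..36  version  (4B, 4-aligned)
36..44  size  (8B, 4-aligned)
44..48  -- padding (4B)
48..56  n_entries  (8B, 8-aligned)
sizeof = 56, alignof = 8

56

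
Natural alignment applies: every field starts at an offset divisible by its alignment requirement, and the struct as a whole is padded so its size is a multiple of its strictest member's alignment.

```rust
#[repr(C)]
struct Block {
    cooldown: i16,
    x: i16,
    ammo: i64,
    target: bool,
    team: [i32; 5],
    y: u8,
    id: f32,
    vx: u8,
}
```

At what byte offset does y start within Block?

0..2  cooldown  (2B, 2-aligned)
2..4  x  (2B, 2-aligned)
4..8  -- padding (4B)
8..16  ammo  (8B, 8-aligned)
16..17  target  (1B, 1-aligned)
17..20  -- padding (3B)
20..40  team  (20B, 4-aligned)
40..41  y  (1B, 1-aligned)

40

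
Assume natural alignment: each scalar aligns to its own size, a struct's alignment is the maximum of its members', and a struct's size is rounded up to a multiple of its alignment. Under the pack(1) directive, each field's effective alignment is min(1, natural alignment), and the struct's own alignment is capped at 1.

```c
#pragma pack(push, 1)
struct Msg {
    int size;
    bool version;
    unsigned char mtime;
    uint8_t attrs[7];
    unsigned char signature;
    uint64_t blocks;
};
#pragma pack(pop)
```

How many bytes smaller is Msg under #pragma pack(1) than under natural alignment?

2

natural layout:
  0..4  size  (4B, 4-aligned)
  4..5  version  (1B, 1-aligned)
  5..6  mtime  (1B, 1-aligned)
  6..13  attrs  (7B, 1-aligned)
  13..14  signature  (1B, 1-aligned)
  14..16  -- padding (2B)
  16..24  blocks  (8B, 8-aligned)
  sizeof = 24, alignof = 8
packed(1) layout:
  0..4  size  (4B, 1-aligned)
  4..5  version  (1B, 1-aligned)
  5..6  mtime  (1B, 1-aligned)
  6..13  attrs  (7B, 1-aligned)
  13..14  signature  (1B, 1-aligned)
  14..22  blocks  (8B, 1-aligned)
  sizeof = 22, alignof = 1
24 − 22 = 2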